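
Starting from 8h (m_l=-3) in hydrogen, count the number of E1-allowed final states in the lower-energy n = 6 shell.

E1 requires Δl = ±1, so l_f ∈ {4, 6}; with 0 ≤ l_f ≤ n_f−1 = 5, the allowed l_f values are {4}.
For l_f = 4: m_f ∈ {m_i−1, m_i, m_i+1} ∩ [−4, 4] = {-4, -3, -2} → 3 states.
Total: 3.

3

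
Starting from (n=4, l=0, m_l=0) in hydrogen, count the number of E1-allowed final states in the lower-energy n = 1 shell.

E1 requires l_f ∈ {-1, 1}, but neither lies in [0, 0], so no final state is reachable.
Total: 0.

0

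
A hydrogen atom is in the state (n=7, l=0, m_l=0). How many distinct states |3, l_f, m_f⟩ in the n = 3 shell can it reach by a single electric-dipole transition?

3

E1 requires Δl = ±1, so l_f ∈ {-1, 1}; with 0 ≤ l_f ≤ n_f−1 = 2, the allowed l_f values are {1}.
For l_f = 1: m_f ∈ {m_i−1, m_i, m_i+1} ∩ [−1, 1] = {-1, 0, 1} → 3 states.
Total: 3.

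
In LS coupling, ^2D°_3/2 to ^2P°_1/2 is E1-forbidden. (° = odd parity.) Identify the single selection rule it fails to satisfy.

parity

Reading off the term symbols: S 1/2→1/2, L 2→1, J 3/2→1/2, parity odd→odd.
ΔL = 0, ±1 (not L=0↔0): L: 2 → 1, ΔL = -1 — satisfied.
ΔJ = 0, ±1 (not J=0↔0): J: 3/2 → 1/2, ΔJ = -1 — satisfied.
Parity must change: odd → odd — violated.
ΔS = 0: S: 1/2 → 1/2 — satisfied.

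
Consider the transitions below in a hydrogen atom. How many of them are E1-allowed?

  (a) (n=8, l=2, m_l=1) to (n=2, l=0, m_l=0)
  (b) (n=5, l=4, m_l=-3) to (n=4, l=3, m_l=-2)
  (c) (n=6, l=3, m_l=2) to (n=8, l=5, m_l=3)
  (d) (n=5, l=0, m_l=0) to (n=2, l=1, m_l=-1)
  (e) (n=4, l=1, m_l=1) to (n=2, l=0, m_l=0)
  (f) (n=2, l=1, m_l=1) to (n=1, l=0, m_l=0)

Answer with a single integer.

4

(a) forbidden — Δl = -2 (E1 requires Δl = ±1)
(b) allowed
(c) forbidden — Δl = +2 (E1 requires Δl = ±1)
(d) allowed
(e) allowed
(f) allowed
Total allowed: 4 of 6.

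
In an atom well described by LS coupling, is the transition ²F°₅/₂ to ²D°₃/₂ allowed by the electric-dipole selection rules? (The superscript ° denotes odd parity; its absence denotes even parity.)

forbidden

ΔL = 0, ±1 (not L=0↔0): L: 3 → 2, ΔL = -1 — ok.
ΔS = 0: S: 1/2 → 1/2 — ok.
ΔJ = 0, ±1 (not J=0↔0): J: 5/2 → 3/2, ΔJ = -1 — ok.
Parity must change: odd → odd — fails.
Rule(s) violated: parity.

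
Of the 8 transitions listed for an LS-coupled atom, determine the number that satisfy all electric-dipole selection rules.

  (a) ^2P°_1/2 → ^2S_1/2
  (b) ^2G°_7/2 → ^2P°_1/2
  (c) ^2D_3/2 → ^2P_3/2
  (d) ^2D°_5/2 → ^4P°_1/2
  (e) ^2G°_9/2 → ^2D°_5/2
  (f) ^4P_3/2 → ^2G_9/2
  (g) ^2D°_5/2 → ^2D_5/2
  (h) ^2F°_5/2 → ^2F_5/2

3

(a) allowed
(b) forbidden (parity, ΔL, ΔJ fail)
(c) forbidden (parity fails)
(d) forbidden (parity, ΔS, ΔJ fail)
(e) forbidden (parity, ΔL, ΔJ fail)
(f) forbidden (parity, ΔS, ΔL, ΔJ fail)
(g) allowed
(h) allowed
Total allowed: 3 of 8.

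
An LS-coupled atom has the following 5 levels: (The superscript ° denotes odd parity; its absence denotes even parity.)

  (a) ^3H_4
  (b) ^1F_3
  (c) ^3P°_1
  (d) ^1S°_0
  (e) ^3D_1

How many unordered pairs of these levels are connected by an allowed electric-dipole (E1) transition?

1

(a)–(b): forbidden (parity, ΔS, ΔL).
(a)–(c): forbidden (ΔL, ΔJ).
(a)–(d): forbidden (ΔS, ΔL, ΔJ).
(a)–(e): forbidden (parity, ΔL, ΔJ).
(b)–(c): forbidden (ΔS, ΔL, ΔJ).
(b)–(d): forbidden (ΔL, ΔJ).
(b)–(e): forbidden (parity, ΔS, ΔJ).
(c)–(d): forbidden (parity, ΔS).
(c)–(e): allowed.
(d)–(e): forbidden (ΔS, ΔL).
Allowed pairs: 1 of 10.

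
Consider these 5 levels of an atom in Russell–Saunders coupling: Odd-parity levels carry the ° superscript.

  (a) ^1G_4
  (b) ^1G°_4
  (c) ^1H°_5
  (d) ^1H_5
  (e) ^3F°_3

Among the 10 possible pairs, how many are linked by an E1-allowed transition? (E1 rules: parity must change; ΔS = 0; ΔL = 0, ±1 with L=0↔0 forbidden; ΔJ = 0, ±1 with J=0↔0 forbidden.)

(a)–(b): allowed.
(a)–(c): allowed.
(a)–(d): forbidden (parity).
(a)–(e): forbidden (ΔS).
(b)–(c): forbidden (parity).
(b)–(d): allowed.
(b)–(e): forbidden (parity, ΔS).
(c)–(d): allowed.
(c)–(e): forbidden (parity, ΔS, ΔL, ΔJ).
(d)–(e): forbidden (ΔS, ΔL, ΔJ).
Allowed pairs: 4 of 10.

4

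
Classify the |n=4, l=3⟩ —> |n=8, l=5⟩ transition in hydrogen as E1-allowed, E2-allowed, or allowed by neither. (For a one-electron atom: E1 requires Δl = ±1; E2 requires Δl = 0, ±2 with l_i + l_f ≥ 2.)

E2

Δl = 5 − 3 = +2; l_i + l_f = 8.
E1 (Δl = ±1): not satisfied.
E2 (Δl = 0,±2, l_i+l_f ≥ 2): satisfied.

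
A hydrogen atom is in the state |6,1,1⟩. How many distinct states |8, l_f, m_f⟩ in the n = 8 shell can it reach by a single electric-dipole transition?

4

E1 requires Δl = ±1, so l_f ∈ {0, 2}; with 0 ≤ l_f ≤ n_f−1 = 7, the allowed l_f values are {0, 2}.
For l_f = 0: m_f ∈ {m_i−1, m_i, m_i+1} ∩ [−0, 0] = {0} → 1 state.
For l_f = 2: m_f ∈ {m_i−1, m_i, m_i+1} ∩ [−2, 2] = {0, 1, 2} → 3 states.
Total: 4.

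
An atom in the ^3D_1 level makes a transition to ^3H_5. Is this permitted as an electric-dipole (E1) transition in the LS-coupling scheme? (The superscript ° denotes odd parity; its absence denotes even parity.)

ΔL = 0, ±1 (not L=0↔0): L: 2 → 5, ΔL = +3 — fails.
Parity must change: even → even — fails.
ΔS = 0: S: 1 → 1 — ok.
ΔJ = 0, ±1 (not J=0↔0): J: 1 → 5, ΔJ = +4 — fails.
Rule(s) violated: parity, ΔL, ΔJ.

forbidden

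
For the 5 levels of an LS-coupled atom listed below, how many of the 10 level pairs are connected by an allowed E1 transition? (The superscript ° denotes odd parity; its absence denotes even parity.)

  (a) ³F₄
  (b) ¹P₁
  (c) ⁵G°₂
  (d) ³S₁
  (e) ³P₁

(a)–(b): forbidden (parity, ΔS, ΔL, ΔJ).
(a)–(c): forbidden (ΔS, ΔJ).
(a)–(d): forbidden (parity, ΔL, ΔJ).
(a)–(e): forbidden (parity, ΔL, ΔJ).
(b)–(c): forbidden (ΔS, ΔL).
(b)–(d): forbidden (parity, ΔS).
(b)–(e): forbidden (parity, ΔS).
(c)–(d): forbidden (ΔS, ΔL).
(c)–(e): forbidden (ΔS, ΔL).
(d)–(e): forbidden (parity).
Allowed pairs: 0 of 10.

0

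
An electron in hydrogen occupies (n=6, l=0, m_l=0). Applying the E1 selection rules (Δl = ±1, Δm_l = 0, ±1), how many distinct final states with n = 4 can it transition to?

3

E1 requires Δl = ±1, so l_f ∈ {-1, 1}; with 0 ≤ l_f ≤ n_f−1 = 3, the allowed l_f values are {1}.
For l_f = 1: m_f ∈ {m_i−1, m_i, m_i+1} ∩ [−1, 1] = {-1, 0, 1} → 3 states.
Total: 3.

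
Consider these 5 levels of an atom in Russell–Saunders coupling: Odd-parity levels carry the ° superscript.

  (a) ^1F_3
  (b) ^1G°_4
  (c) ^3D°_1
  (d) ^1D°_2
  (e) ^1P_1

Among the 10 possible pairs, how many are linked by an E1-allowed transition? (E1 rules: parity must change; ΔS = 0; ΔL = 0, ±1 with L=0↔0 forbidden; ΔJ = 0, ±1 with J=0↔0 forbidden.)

(a)–(b): allowed.
(a)–(c): forbidden (ΔS, ΔJ).
(a)–(d): allowed.
(a)–(e): forbidden (parity, ΔL, ΔJ).
(b)–(c): forbidden (parity, ΔS, ΔL, ΔJ).
(b)–(d): forbidden (parity, ΔL, ΔJ).
(b)–(e): forbidden (ΔL, ΔJ).
(c)–(d): forbidden (parity, ΔS).
(c)–(e): forbidden (ΔS).
(d)–(e): allowed.
Allowed pairs: 3 of 10.

3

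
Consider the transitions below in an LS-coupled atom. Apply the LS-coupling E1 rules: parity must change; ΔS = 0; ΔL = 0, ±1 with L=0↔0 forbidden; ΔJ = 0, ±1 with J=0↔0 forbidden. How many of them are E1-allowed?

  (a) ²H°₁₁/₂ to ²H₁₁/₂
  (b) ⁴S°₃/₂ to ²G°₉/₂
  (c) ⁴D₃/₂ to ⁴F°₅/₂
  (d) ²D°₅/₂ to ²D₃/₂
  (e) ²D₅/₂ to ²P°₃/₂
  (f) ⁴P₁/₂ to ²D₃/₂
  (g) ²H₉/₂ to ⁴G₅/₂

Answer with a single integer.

(a) allowed
(b) forbidden (parity, ΔS, ΔL, ΔJ fail)
(c) allowed
(d) allowed
(e) allowed
(f) forbidden (parity, ΔS fail)
(g) forbidden (parity, ΔS, ΔJ fail)
Total allowed: 4 of 7.

4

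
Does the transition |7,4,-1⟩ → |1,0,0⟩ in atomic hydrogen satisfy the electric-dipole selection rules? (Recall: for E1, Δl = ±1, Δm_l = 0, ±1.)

forbidden

l: 4 → 0 (Δl = -4). Δl = ±1 fails.
m_l: -1 → 0 (Δm_l = +1). |Δm_l| ≤ 1 passes.
The transition is electric-dipole forbidden.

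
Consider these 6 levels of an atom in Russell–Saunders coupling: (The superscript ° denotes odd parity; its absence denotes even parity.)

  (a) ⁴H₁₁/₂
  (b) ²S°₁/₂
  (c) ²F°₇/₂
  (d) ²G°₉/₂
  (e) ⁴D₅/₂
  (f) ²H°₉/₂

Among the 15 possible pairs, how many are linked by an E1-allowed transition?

0

(a)–(b): forbidden (ΔS, ΔL, ΔJ).
(a)–(c): forbidden (ΔS, ΔL, ΔJ).
(a)–(d): forbidden (ΔS).
(a)–(e): forbidden (parity, ΔL, ΔJ).
(a)–(f): forbidden (ΔS).
(b)–(c): forbidden (parity, ΔL, ΔJ).
(b)–(d): forbidden (parity, ΔL, ΔJ).
(b)–(e): forbidden (ΔS, ΔL, ΔJ).
(b)–(f): forbidden (parity, ΔL, ΔJ).
(c)–(d): forbidden (parity).
(c)–(e): forbidden (ΔS).
(c)–(f): forbidden (parity, ΔL).
(d)–(e): forbidden (ΔS, ΔL, ΔJ).
(d)–(f): forbidden (parity).
(e)–(f): forbidden (ΔS, ΔL, ΔJ).
Allowed pairs: 0 of 15.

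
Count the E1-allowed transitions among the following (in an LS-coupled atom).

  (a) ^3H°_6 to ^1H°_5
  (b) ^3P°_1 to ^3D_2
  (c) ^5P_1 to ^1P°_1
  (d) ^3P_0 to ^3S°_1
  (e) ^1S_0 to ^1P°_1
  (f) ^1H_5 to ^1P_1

(a) forbidden (parity, ΔS fail)
(b) allowed
(c) forbidden (ΔS fails)
(d) allowed
(e) allowed
(f) forbidden (parity, ΔL, ΔJ fail)
Total allowed: 3 of 6.

3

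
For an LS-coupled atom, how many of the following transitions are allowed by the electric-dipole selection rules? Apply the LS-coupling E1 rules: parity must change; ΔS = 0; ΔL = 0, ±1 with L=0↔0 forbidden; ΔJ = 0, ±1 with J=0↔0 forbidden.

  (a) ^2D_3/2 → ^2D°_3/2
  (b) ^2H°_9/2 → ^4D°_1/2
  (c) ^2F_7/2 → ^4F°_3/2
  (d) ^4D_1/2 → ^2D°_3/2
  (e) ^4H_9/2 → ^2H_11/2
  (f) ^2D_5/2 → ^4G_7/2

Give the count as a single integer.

(a) allowed
(b) forbidden (parity, ΔS, ΔL, ΔJ fail)
(c) forbidden (ΔS, ΔJ fail)
(d) forbidden (ΔS fails)
(e) forbidden (parity, ΔS fail)
(f) forbidden (parity, ΔS, ΔL fail)
Total allowed: 1 of 6.

1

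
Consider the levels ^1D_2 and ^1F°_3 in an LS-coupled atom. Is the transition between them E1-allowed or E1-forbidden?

allowed

Reading off the term symbols: S 0→0, L 2→3, J 2→3, parity even→odd.
Parity must change: even → odd — ok.
ΔS = 0: S: 0 → 0 — ok.
ΔL = 0, ±1 (not L=0↔0): L: 2 → 3, ΔL = +1 — ok.
ΔJ = 0, ±1 (not J=0↔0): J: 2 → 3, ΔJ = +1 — ok.
All four E1 rules are satisfied.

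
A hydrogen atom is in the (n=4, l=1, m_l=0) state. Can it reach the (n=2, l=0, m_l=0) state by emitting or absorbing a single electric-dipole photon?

Δl = 0 − 1 = -1; the E1 rule Δl = ±1 is passes.
m_l: 0 → 0 (Δm_l = +0). |Δm_l| ≤ 1 passes.
All E1 selection rules are satisfied.

allowed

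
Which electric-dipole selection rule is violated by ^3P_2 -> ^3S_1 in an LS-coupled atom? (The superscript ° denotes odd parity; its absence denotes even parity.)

Initial level: S=1, L=1, J=2, parity even. Final level: S=1, L=0, J=1, parity even.
ΔJ = 0, ±1 (not J=0↔0): J: 2 → 1, ΔJ = -1 — passes.
ΔL = 0, ±1 (not L=0↔0): L: 1 → 0, ΔL = -1 — passes.
ΔS = 0: S: 1 → 1 — passes.
Parity must change: even → even — fails.

parity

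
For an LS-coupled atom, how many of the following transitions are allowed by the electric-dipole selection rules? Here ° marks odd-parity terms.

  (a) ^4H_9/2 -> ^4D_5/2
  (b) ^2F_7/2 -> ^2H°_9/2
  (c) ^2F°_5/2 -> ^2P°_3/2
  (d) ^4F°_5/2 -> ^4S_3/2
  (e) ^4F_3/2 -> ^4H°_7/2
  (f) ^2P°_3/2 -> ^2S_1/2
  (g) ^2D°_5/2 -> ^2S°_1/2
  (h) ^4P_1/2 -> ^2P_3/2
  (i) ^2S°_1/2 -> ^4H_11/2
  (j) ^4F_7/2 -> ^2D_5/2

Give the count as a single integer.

(a) forbidden (parity, ΔL, ΔJ fail)
(b) forbidden (ΔL fails)
(c) forbidden (parity, ΔL fail)
(d) forbidden (ΔL fails)
(e) forbidden (ΔL, ΔJ fail)
(f) allowed
(g) forbidden (parity, ΔL, ΔJ fail)
(h) forbidden (parity, ΔS fail)
(i) forbidden (ΔS, ΔL, ΔJ fail)
(j) forbidden (parity, ΔS fail)
Total allowed: 1 of 10.

1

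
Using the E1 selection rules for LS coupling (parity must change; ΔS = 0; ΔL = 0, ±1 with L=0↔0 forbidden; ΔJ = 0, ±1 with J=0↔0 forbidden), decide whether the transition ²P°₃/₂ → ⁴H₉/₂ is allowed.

forbidden

Reading off the term symbols: S 1/2→3/2, L 1→5, J 3/2→9/2, parity odd→even.
Parity must change: odd → even — passes.
ΔS = 0: S: 1/2 → 3/2 — fails.
ΔL = 0, ±1 (not L=0↔0): L: 1 → 5, ΔL = +4 — fails.
ΔJ = 0, ±1 (not J=0↔0): J: 3/2 → 9/2, ΔJ = +3 — fails.
Rule(s) violated: ΔS, ΔL, ΔJ.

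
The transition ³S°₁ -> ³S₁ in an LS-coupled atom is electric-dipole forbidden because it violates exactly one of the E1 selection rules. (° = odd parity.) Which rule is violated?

the L=0 ↔ L=0 exclusion

Reading off the term symbols: S 1→1, L 0→0, J 1→1, parity odd→even.
ΔL = 0, ±1 (not L=0↔0): L: 0 → 0, ΔL = +0 — fails.
ΔS = 0: S: 1 → 1 — passes.
ΔJ = 0, ±1 (not J=0↔0): J: 1 → 1, ΔJ = +0 — passes.
Parity must change: odd → even — passes.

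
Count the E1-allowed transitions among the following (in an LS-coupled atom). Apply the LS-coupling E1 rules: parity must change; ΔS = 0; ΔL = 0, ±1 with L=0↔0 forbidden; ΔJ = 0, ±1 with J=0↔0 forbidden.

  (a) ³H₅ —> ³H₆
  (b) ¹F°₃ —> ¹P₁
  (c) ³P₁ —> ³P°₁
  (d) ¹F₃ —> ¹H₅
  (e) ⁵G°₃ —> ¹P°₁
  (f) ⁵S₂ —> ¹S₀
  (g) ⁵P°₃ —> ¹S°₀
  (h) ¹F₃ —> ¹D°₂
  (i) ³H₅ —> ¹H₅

(a) forbidden (parity fails)
(b) forbidden (ΔL, ΔJ fail)
(c) allowed
(d) forbidden (parity, ΔL, ΔJ fail)
(e) forbidden (parity, ΔS, ΔL, ΔJ fail)
(f) forbidden (parity, ΔS, ΔL, ΔJ fail)
(g) forbidden (parity, ΔS, ΔJ fail)
(h) allowed
(i) forbidden (parity, ΔS fail)
Total allowed: 2 of 9.

2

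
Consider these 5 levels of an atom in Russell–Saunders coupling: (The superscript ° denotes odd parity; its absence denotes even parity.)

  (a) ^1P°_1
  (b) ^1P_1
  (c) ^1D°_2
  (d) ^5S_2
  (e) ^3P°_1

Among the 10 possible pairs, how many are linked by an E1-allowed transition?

2

(a)–(b): allowed.
(a)–(c): forbidden (parity).
(a)–(d): forbidden (ΔS).
(a)–(e): forbidden (parity, ΔS).
(b)–(c): allowed.
(b)–(d): forbidden (parity, ΔS).
(b)–(e): forbidden (ΔS).
(c)–(d): forbidden (ΔS, ΔL).
(c)–(e): forbidden (parity, ΔS).
(d)–(e): forbidden (ΔS).
Allowed pairs: 2 of 10.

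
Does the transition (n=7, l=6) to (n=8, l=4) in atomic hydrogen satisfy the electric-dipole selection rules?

Δl = 4 − 6 = -2; the E1 rule Δl = ±1 is violated.
The transition is electric-dipole forbidden.

forbidden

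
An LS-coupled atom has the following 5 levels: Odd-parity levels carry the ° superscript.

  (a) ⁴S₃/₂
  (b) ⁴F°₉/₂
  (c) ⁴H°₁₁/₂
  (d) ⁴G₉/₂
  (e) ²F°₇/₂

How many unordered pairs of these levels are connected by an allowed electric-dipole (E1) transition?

(a)–(b): forbidden (ΔL, ΔJ).
(a)–(c): forbidden (ΔL, ΔJ).
(a)–(d): forbidden (parity, ΔL, ΔJ).
(a)–(e): forbidden (ΔS, ΔL, ΔJ).
(b)–(c): forbidden (parity, ΔL).
(b)–(d): allowed.
(b)–(e): forbidden (parity, ΔS).
(c)–(d): allowed.
(c)–(e): forbidden (parity, ΔS, ΔL, ΔJ).
(d)–(e): forbidden (ΔS).
Allowed pairs: 2 of 10.

2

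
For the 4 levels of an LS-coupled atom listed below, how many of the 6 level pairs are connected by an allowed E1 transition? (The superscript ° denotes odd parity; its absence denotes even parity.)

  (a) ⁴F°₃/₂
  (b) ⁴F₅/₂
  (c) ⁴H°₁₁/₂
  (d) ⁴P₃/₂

1

(a)–(b): allowed.
(a)–(c): forbidden (parity, ΔL, ΔJ).
(a)–(d): forbidden (ΔL).
(b)–(c): forbidden (ΔL, ΔJ).
(b)–(d): forbidden (parity, ΔL).
(c)–(d): forbidden (ΔL, ΔJ).
Allowed pairs: 1 of 6.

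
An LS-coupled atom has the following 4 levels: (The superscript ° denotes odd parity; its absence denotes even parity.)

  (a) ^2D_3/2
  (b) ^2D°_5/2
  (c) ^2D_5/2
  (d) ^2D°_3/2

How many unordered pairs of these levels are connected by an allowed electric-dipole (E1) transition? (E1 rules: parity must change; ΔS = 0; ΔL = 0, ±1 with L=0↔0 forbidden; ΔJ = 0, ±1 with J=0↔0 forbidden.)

(a)–(b): allowed.
(a)–(c): forbidden (parity).
(a)–(d): allowed.
(b)–(c): allowed.
(b)–(d): forbidden (parity).
(c)–(d): allowed.
Allowed pairs: 4 of 6.

4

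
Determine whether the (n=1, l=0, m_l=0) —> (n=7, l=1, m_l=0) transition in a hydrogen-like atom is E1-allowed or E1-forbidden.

allowed

Initial l = 0, final l = 1, so Δl = +1. E1 requires Δl = ±1: satisfied.
Δm_l = 0 − (0) = +0. E1 requires Δm_l = 0, ±1: satisfied.
All E1 selection rules are satisfied.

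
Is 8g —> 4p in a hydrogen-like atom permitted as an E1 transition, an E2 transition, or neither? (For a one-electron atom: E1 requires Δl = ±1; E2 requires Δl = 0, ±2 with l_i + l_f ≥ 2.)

Δl = 1 − 4 = -3; l_i + l_f = 5.
E1 (Δl = ±1): not satisfied.
E2 (Δl = 0,±2, l_i+l_f ≥ 2): not satisfied.

neither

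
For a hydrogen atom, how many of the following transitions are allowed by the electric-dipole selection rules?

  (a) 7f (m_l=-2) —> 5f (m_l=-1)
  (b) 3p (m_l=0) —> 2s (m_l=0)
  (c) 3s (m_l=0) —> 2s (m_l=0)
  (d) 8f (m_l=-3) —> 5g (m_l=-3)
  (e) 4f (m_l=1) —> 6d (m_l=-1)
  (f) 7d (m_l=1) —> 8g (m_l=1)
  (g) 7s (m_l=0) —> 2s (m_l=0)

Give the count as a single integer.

2

(a) forbidden — Δl = +0 (E1 requires Δl = ±1)
(b) allowed
(c) forbidden — Δl = +0 (E1 requires Δl = ±1)
(d) allowed
(e) forbidden — Δm_l = -2 (E1 requires Δm_l = 0, ±1)
(f) forbidden — Δl = +2 (E1 requires Δl = ±1)
(g) forbidden — Δl = +0 (E1 requires Δl = ±1)
Total allowed: 2 of 7.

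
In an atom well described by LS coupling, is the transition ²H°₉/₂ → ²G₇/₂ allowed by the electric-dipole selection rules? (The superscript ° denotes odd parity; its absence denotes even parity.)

Reading off the term symbols: S 1/2→1/2, L 5→4, J 9/2→7/2, parity odd→even.
Parity must change: odd → even — passes.
ΔS = 0: S: 1/2 → 1/2 — passes.
ΔL = 0, ±1 (not L=0↔0): L: 5 → 4, ΔL = -1 — passes.
ΔJ = 0, ±1 (not J=0↔0): J: 9/2 → 7/2, ΔJ = -1 — passes.
All four E1 rules are satisfied.

allowed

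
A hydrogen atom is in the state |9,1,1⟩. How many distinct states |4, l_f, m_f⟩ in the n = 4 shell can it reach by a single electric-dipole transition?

E1 requires Δl = ±1, so l_f ∈ {0, 2}; with 0 ≤ l_f ≤ n_f−1 = 3, the allowed l_f values are {0, 2}.
For l_f = 0: m_f ∈ {m_i−1, m_i, m_i+1} ∩ [−0, 0] = {0} → 1 state.
For l_f = 2: m_f ∈ {m_i−1, m_i, m_i+1} ∩ [−2, 2] = {0, 1, 2} → 3 states.
Total: 4.

4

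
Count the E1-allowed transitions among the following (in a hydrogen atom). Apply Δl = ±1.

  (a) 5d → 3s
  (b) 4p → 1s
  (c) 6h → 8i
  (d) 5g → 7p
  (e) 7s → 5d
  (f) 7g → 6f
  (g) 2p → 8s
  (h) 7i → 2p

4

(a) forbidden — Δl = -2 (E1 requires Δl = ±1)
(b) allowed
(c) allowed
(d) forbidden — Δl = -3 (E1 requires Δl = ±1)
(e) forbidden — Δl = +2 (E1 requires Δl = ±1)
(f) allowed
(g) allowed
(h) forbidden — Δl = -5 (E1 requires Δl = ±1)
Total allowed: 4 of 8.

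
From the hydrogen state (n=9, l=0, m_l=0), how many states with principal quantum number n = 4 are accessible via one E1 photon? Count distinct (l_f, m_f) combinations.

3

E1 requires Δl = ±1, so l_f ∈ {-1, 1}; with 0 ≤ l_f ≤ n_f−1 = 3, the allowed l_f values are {1}.
For l_f = 1: m_f ∈ {m_i−1, m_i, m_i+1} ∩ [−1, 1] = {-1, 0, 1} → 3 states.
Total: 3.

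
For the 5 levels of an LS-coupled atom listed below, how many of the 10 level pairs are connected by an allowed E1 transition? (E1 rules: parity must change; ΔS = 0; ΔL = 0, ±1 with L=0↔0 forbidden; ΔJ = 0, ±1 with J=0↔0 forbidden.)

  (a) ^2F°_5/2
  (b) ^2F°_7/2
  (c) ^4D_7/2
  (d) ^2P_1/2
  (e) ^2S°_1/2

1

(a)–(b): forbidden (parity).
(a)–(c): forbidden (ΔS).
(a)–(d): forbidden (ΔL, ΔJ).
(a)–(e): forbidden (parity, ΔL, ΔJ).
(b)–(c): forbidden (ΔS).
(b)–(d): forbidden (ΔL, ΔJ).
(b)–(e): forbidden (parity, ΔL, ΔJ).
(c)–(d): forbidden (parity, ΔS, ΔJ).
(c)–(e): forbidden (ΔS, ΔL, ΔJ).
(d)–(e): allowed.
Allowed pairs: 1 of 10.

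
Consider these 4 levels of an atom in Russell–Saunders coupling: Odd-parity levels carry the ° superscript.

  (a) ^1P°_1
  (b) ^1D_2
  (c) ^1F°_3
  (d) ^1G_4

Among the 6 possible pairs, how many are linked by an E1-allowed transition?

(a)–(b): allowed.
(a)–(c): forbidden (parity, ΔL, ΔJ).
(a)–(d): forbidden (ΔL, ΔJ).
(b)–(c): allowed.
(b)–(d): forbidden (parity, ΔL, ΔJ).
(c)–(d): allowed.
Allowed pairs: 3 of 6.

3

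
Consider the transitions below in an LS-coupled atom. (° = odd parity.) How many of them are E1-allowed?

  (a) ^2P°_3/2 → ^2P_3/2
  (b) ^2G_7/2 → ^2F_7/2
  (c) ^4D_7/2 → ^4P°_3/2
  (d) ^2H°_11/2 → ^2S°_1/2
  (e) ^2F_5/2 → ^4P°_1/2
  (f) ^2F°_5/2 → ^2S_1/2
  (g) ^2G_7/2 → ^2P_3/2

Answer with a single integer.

(a) allowed
(b) forbidden (parity fails)
(c) forbidden (ΔJ fails)
(d) forbidden (parity, ΔL, ΔJ fail)
(e) forbidden (ΔS, ΔL, ΔJ fail)
(f) forbidden (ΔL, ΔJ fail)
(g) forbidden (parity, ΔL, ΔJ fail)
Total allowed: 1 of 7.

1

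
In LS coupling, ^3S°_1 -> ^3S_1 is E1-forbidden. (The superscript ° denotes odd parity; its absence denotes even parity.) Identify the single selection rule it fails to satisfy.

ΔL = 0, ±1 (not L=0↔0): L: 0 → 0, ΔL = +0 — ✗.
ΔS = 0: S: 1 → 1 — ✓.
ΔJ = 0, ±1 (not J=0↔0): J: 1 → 1, ΔJ = +0 — ✓.
Parity must change: odd → even — ✓.

the L=0 ↔ L=0 exclusion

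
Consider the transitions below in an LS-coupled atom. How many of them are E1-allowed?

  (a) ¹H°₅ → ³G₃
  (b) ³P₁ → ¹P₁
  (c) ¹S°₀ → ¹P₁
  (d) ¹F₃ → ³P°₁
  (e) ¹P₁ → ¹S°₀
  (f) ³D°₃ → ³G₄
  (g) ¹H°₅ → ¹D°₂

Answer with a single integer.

(a) forbidden (ΔS, ΔJ fail)
(b) forbidden (parity, ΔS fail)
(c) allowed
(d) forbidden (ΔS, ΔL, ΔJ fail)
(e) allowed
(f) forbidden (ΔL fails)
(g) forbidden (parity, ΔL, ΔJ fail)
Total allowed: 2 of 7.

2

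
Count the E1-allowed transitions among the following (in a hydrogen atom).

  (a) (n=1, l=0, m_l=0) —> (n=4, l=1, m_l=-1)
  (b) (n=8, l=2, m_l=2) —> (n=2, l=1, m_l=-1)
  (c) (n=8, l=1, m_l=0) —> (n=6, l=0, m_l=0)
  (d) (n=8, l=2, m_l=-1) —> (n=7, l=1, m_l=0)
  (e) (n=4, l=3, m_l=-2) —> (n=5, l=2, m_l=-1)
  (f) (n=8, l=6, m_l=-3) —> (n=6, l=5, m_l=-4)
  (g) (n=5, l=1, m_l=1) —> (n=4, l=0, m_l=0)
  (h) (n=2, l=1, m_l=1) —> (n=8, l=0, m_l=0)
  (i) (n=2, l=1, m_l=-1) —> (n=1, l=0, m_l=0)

8

(a) allowed
(b) forbidden — Δm_l = -3 (E1 requires Δm_l = 0, ±1)
(c) allowed
(d) allowed
(e) allowed
(f) allowed
(g) allowed
(h) allowed
(i) allowed
Total allowed: 8 of 9.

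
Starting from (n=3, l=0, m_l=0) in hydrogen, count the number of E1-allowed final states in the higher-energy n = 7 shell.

3

E1 requires Δl = ±1, so l_f ∈ {-1, 1}; with 0 ≤ l_f ≤ n_f−1 = 6, the allowed l_f values are {1}.
For l_f = 1: m_f ∈ {m_i−1, m_i, m_i+1} ∩ [−1, 1] = {-1, 0, 1} → 3 states.
Total: 3.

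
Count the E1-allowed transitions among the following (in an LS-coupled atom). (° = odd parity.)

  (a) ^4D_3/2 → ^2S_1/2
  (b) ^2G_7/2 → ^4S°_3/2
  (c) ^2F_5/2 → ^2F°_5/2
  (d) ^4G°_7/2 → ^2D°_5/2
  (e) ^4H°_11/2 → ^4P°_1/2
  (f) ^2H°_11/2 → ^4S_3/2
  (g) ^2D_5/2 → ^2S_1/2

1

(a) forbidden (parity, ΔS, ΔL fail)
(b) forbidden (ΔS, ΔL, ΔJ fail)
(c) allowed
(d) forbidden (parity, ΔS, ΔL fail)
(e) forbidden (parity, ΔL, ΔJ fail)
(f) forbidden (ΔS, ΔL, ΔJ fail)
(g) forbidden (parity, ΔL, ΔJ fail)
Total allowed: 1 of 7.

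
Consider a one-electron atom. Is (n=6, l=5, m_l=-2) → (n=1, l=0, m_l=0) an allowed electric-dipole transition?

l: 5 → 0 (Δl = -5). Δl = ±1 fails.
Δm_l = 0 − (-2) = +2. E1 requires Δm_l = 0, ±1: fails.
The transition is electric-dipole forbidden.

forbidden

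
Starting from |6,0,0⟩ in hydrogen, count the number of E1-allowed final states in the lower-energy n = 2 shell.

E1 requires Δl = ±1, so l_f ∈ {-1, 1}; with 0 ≤ l_f ≤ n_f−1 = 1, the allowed l_f values are {1}.
For l_f = 1: m_f ∈ {m_i−1, m_i, m_i+1} ∩ [−1, 1] = {-1, 0, 1} → 3 states.
Total: 3.

3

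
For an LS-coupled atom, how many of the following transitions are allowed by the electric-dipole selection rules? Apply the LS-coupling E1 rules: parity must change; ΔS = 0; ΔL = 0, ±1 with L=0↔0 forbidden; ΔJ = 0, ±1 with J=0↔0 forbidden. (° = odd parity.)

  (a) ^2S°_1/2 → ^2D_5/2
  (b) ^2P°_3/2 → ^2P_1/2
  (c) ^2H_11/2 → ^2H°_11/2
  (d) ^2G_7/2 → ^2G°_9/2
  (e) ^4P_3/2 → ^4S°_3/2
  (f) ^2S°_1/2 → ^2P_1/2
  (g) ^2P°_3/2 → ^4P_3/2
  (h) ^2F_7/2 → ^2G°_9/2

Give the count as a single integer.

6

(a) forbidden (ΔL, ΔJ fail)
(b) allowed
(c) allowed
(d) allowed
(e) allowed
(f) allowed
(g) forbidden (ΔS fails)
(h) allowed
Total allowed: 6 of 8.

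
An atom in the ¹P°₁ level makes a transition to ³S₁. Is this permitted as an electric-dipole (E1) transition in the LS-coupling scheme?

forbidden

Parity must change: odd → even — ok.
ΔS = 0: S: 0 → 1 — fails.
ΔL = 0, ±1 (not L=0↔0): L: 1 → 0, ΔL = -1 — ok.
ΔJ = 0, ±1 (not J=0↔0): J: 1 → 1, ΔJ = +0 — ok.
Rule(s) violated: ΔS.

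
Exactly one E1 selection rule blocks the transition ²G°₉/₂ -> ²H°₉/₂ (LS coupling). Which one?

parity

Initial level: S=1/2, L=4, J=9/2, parity odd. Final level: S=1/2, L=5, J=9/2, parity odd.
ΔL = 0, ±1 (not L=0↔0): L: 4 → 5, ΔL = +1 — satisfied.
ΔS = 0: S: 1/2 → 1/2 — satisfied.
ΔJ = 0, ±1 (not J=0↔0): J: 9/2 → 9/2, ΔJ = +0 — satisfied.
Parity must change: odd → odd — violated.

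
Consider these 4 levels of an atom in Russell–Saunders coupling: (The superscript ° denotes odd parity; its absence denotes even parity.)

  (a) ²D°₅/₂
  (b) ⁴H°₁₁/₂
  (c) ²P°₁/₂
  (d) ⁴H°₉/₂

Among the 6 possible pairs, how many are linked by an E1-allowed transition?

(a)–(b): forbidden (parity, ΔS, ΔL, ΔJ).
(a)–(c): forbidden (parity, ΔJ).
(a)–(d): forbidden (parity, ΔS, ΔL, ΔJ).
(b)–(c): forbidden (parity, ΔS, ΔL, ΔJ).
(b)–(d): forbidden (parity).
(c)–(d): forbidden (parity, ΔS, ΔL, ΔJ).
Allowed pairs: 0 of 6.

0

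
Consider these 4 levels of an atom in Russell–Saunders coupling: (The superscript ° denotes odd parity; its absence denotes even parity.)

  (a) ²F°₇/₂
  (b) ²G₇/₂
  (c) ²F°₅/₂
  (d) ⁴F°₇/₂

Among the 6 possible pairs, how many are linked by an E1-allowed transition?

(a)–(b): allowed.
(a)–(c): forbidden (parity).
(a)–(d): forbidden (parity, ΔS).
(b)–(c): allowed.
(b)–(d): forbidden (ΔS).
(c)–(d): forbidden (parity, ΔS).
Allowed pairs: 2 of 6.

2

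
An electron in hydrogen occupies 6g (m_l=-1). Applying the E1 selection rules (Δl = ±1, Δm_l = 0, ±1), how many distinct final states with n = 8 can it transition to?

E1 requires Δl = ±1, so l_f ∈ {3, 5}; with 0 ≤ l_f ≤ n_f−1 = 7, the allowed l_f values are {3, 5}.
For l_f = 3: m_f ∈ {m_i−1, m_i, m_i+1} ∩ [−3, 3] = {-2, -1, 0} → 3 states.
For l_f = 5: m_f ∈ {m_i−1, m_i, m_i+1} ∩ [−5, 5] = {-2, -1, 0} → 3 states.
Total: 6.

6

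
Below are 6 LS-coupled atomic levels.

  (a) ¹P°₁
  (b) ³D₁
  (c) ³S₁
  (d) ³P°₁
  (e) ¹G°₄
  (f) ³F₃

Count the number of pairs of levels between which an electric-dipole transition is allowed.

(a)–(b): forbidden (ΔS).
(a)–(c): forbidden (ΔS).
(a)–(d): forbidden (parity, ΔS).
(a)–(e): forbidden (parity, ΔL, ΔJ).
(a)–(f): forbidden (ΔS, ΔL, ΔJ).
(b)–(c): forbidden (parity, ΔL).
(b)–(d): allowed.
(b)–(e): forbidden (ΔS, ΔL, ΔJ).
(b)–(f): forbidden (parity, ΔJ).
(c)–(d): allowed.
(c)–(e): forbidden (ΔS, ΔL, ΔJ).
(c)–(f): forbidden (parity, ΔL, ΔJ).
(d)–(e): forbidden (parity, ΔS, ΔL, ΔJ).
(d)–(f): forbidden (ΔL, ΔJ).
(e)–(f): forbidden (ΔS).
Allowed pairs: 2 of 15.

2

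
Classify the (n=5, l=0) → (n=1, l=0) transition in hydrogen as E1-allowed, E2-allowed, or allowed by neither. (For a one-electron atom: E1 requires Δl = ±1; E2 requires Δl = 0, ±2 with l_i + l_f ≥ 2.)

neither

Δl = 0 − 0 = +0; l_i + l_f = 0.
E1 (Δl = ±1): not satisfied.
E2 (Δl = 0,±2, l_i+l_f ≥ 2): not satisfied.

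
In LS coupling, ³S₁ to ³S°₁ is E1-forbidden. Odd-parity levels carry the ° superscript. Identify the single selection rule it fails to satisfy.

the L=0 ↔ L=0 exclusion

Reading off the term symbols: S 1→1, L 0→0, J 1→1, parity even→odd.
Parity must change: even → odd — ok.
ΔS = 0: S: 1 → 1 — ok.
ΔL = 0, ±1 (not L=0↔0): L: 0 → 0, ΔL = +0 — fails.
ΔJ = 0, ±1 (not J=0↔0): J: 1 → 1, ΔJ = +0 — ok.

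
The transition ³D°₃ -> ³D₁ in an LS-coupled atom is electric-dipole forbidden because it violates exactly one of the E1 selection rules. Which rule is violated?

the ΔJ = 0, ±1 rule

Initial level: S=1, L=2, J=3, parity odd. Final level: S=1, L=2, J=1, parity even.
Parity must change: odd → even — passes.
ΔS = 0: S: 1 → 1 — passes.
ΔL = 0, ±1 (not L=0↔0): L: 2 → 2, ΔL = +0 — passes.
ΔJ = 0, ±1 (not J=0↔0): J: 3 → 1, ΔJ = -2 — fails.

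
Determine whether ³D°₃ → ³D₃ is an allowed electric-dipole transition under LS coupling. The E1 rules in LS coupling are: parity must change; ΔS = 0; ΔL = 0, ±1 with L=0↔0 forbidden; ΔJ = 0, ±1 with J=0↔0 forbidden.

Parity must change: odd → even — ✓.
ΔS = 0: S: 1 → 1 — ✓.
ΔL = 0, ±1 (not L=0↔0): L: 2 → 2, ΔL = +0 — ✓.
ΔJ = 0, ±1 (not J=0↔0): J: 3 → 3, ΔJ = +0 — ✓.
All four E1 rules are satisfied.

allowed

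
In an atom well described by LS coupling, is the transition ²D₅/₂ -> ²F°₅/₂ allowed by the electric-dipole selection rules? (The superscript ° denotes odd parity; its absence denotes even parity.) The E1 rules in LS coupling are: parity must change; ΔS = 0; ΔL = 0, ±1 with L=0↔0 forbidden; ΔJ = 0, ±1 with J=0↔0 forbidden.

Initial level: S=1/2, L=2, J=5/2, parity even. Final level: S=1/2, L=3, J=5/2, parity odd.
Parity must change: even → odd — ok.
ΔS = 0: S: 1/2 → 1/2 — ok.
ΔL = 0, ±1 (not L=0↔0): L: 2 → 3, ΔL = +1 — ok.
ΔJ = 0, ±1 (not J=0↔0): J: 5/2 → 5/2, ΔJ = +0 — ok.
All four E1 rules are satisfied.

allowed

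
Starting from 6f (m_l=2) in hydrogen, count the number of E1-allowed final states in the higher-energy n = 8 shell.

E1 requires Δl = ±1, so l_f ∈ {2, 4}; with 0 ≤ l_f ≤ n_f−1 = 7, the allowed l_f values are {2, 4}.
For l_f = 2: m_f ∈ {m_i−1, m_i, m_i+1} ∩ [−2, 2] = {1, 2} → 2 states.
For l_f = 4: m_f ∈ {m_i−1, m_i, m_i+1} ∩ [−4, 4] = {1, 2, 3} → 3 states.
Total: 5.

5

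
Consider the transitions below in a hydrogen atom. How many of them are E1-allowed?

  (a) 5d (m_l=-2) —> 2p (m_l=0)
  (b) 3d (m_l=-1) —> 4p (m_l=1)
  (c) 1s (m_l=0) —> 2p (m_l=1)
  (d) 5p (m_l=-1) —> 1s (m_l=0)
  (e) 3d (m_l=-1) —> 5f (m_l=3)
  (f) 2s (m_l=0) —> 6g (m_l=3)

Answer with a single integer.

(a) forbidden — Δm_l = +2 (E1 requires Δm_l = 0, ±1)
(b) forbidden — Δm_l = +2 (E1 requires Δm_l = 0, ±1)
(c) allowed
(d) allowed
(e) forbidden — Δm_l = +4 (E1 requires Δm_l = 0, ±1)
(f) forbidden — Δl = +4 (E1 requires Δl = ±1); Δm_l = +3 (E1 requires Δm_l = 0, ±1)
Total allowed: 2 of 6.

2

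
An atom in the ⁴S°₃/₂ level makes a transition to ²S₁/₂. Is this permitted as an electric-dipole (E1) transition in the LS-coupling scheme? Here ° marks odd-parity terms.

Reading off the term symbols: S 3/2→1/2, L 0→0, J 3/2→1/2, parity odd→even.
Parity must change: odd → even — ok.
ΔS = 0: S: 3/2 → 1/2 — fails.
ΔL = 0, ±1 (not L=0↔0): L: 0 → 0, ΔL = +0 — fails.
ΔJ = 0, ±1 (not J=0↔0): J: 3/2 → 1/2, ΔJ = -1 — ok.
Rule(s) violated: ΔS, ΔL.

forbidden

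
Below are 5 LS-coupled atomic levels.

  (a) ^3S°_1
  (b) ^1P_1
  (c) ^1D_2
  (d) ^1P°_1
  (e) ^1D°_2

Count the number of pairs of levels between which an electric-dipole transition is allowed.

(a)–(b): forbidden (ΔS).
(a)–(c): forbidden (ΔS, ΔL).
(a)–(d): forbidden (parity, ΔS).
(a)–(e): forbidden (parity, ΔS, ΔL).
(b)–(c): forbidden (parity).
(b)–(d): allowed.
(b)–(e): allowed.
(c)–(d): allowed.
(c)–(e): allowed.
(d)–(e): forbidden (parity).
Allowed pairs: 4 of 10.

4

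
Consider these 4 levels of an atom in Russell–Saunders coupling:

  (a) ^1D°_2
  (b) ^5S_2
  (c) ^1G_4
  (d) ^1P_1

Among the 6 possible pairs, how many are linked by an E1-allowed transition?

(a)–(b): forbidden (ΔS, ΔL).
(a)–(c): forbidden (ΔL, ΔJ).
(a)–(d): allowed.
(b)–(c): forbidden (parity, ΔS, ΔL, ΔJ).
(b)–(d): forbidden (parity, ΔS).
(c)–(d): forbidden (parity, ΔL, ΔJ).
Allowed pairs: 1 of 6.

1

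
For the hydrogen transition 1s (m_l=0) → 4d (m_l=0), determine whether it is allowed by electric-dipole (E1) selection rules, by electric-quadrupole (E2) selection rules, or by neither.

Δl = 2 − 0 = +2; l_i + l_f = 2.
Δm_l = +0.
E1 (Δl = ±1, |Δm_l| ≤ 1): not satisfied.
E2 (Δl = 0,±2, l_i+l_f ≥ 2, |Δm_l| ≤ 2): satisfied.

E2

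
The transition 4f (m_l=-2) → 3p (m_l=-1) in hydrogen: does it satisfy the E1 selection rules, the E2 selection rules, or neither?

Δl = 1 − 3 = -2; l_i + l_f = 4.
Δm_l = +1.
E1 (Δl = ±1, |Δm_l| ≤ 1): not satisfied.
E2 (Δl = 0,±2, l_i+l_f ≥ 2, |Δm_l| ≤ 2): satisfied.

E2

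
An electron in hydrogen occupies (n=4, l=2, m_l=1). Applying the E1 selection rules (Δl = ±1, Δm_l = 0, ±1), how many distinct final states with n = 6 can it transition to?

5

E1 requires Δl = ±1, so l_f ∈ {1, 3}; with 0 ≤ l_f ≤ n_f−1 = 5, the allowed l_f values are {1, 3}.
For l_f = 1: m_f ∈ {m_i−1, m_i, m_i+1} ∩ [−1, 1] = {0, 1} → 2 states.
For l_f = 3: m_f ∈ {m_i−1, m_i, m_i+1} ∩ [−3, 3] = {0, 1, 2} → 3 states.
Total: 5.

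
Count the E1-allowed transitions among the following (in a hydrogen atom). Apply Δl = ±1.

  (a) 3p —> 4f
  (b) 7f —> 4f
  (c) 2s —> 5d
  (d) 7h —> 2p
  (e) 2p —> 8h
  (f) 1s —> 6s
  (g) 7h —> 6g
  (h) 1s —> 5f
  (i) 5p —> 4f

(a) forbidden — Δl = +2 (E1 requires Δl = ±1)
(b) forbidden — Δl = +0 (E1 requires Δl = ±1)
(c) forbidden — Δl = +2 (E1 requires Δl = ±1)
(d) forbidden — Δl = -4 (E1 requires Δl = ±1)
(e) forbidden — Δl = +4 (E1 requires Δl = ±1)
(f) forbidden — Δl = +0 (E1 requires Δl = ±1)
(g) allowed
(h) forbidden — Δl = +3 (E1 requires Δl = ±1)
(i) forbidden — Δl = +2 (E1 requires Δl = ±1)
Total allowed: 1 of 9.

1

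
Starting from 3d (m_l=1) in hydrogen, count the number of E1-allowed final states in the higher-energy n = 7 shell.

E1 requires Δl = ±1, so l_f ∈ {1, 3}; with 0 ≤ l_f ≤ n_f−1 = 6, the allowed l_f values are {1, 3}.
For l_f = 1: m_f ∈ {m_i−1, m_i, m_i+1} ∩ [−1, 1] = {0, 1} → 2 states.
For l_f = 3: m_f ∈ {m_i−1, m_i, m_i+1} ∩ [−3, 3] = {0, 1, 2} → 3 states.
Total: 5.

5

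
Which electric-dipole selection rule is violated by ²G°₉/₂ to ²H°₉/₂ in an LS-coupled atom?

parity

Reading off the term symbols: S 1/2→1/2, L 4→5, J 9/2→9/2, parity odd→odd.
Parity must change: odd → odd — fails.
ΔS = 0: S: 1/2 → 1/2 — ok.
ΔL = 0, ±1 (not L=0↔0): L: 4 → 5, ΔL = +1 — ok.
ΔJ = 0, ±1 (not J=0↔0): J: 9/2 → 9/2, ΔJ = +0 — ok.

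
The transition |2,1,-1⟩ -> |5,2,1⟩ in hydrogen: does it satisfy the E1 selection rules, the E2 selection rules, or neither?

Δl = 2 − 1 = +1; l_i + l_f = 3.
Δm_l = +2.
E1 (Δl = ±1, |Δm_l| ≤ 1): not satisfied.
E2 (Δl = 0,±2, l_i+l_f ≥ 2, |Δm_l| ≤ 2): not satisfied.

neither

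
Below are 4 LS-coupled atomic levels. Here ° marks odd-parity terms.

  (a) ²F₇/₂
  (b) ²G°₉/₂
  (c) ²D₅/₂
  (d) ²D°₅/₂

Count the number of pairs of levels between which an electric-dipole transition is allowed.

(a)–(b): allowed.
(a)–(c): forbidden (parity).
(a)–(d): allowed.
(b)–(c): forbidden (ΔL, ΔJ).
(b)–(d): forbidden (parity, ΔL, ΔJ).
(c)–(d): allowed.
Allowed pairs: 3 of 6.

3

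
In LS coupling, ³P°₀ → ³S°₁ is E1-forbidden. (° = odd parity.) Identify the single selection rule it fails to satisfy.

parity

Parity must change: odd → odd — ✗.
ΔS = 0: S: 1 → 1 — ✓.
ΔL = 0, ±1 (not L=0↔0): L: 1 → 0, ΔL = -1 — ✓.
ΔJ = 0, ±1 (not J=0↔0): J: 0 → 1, ΔJ = +1 — ✓.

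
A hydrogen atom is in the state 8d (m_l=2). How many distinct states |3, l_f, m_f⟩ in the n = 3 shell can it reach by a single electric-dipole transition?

1

E1 requires Δl = ±1, so l_f ∈ {1, 3}; with 0 ≤ l_f ≤ n_f−1 = 2, the allowed l_f values are {1}.
For l_f = 1: m_f ∈ {m_i−1, m_i, m_i+1} ∩ [−1, 1] = {1} → 1 state.
Total: 1.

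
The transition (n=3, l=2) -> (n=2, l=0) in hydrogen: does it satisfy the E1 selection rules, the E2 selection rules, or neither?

Δl = 0 − 2 = -2; l_i + l_f = 2.
E1 (Δl = ±1): not satisfied.
E2 (Δl = 0,±2, l_i+l_f ≥ 2): satisfied.

E2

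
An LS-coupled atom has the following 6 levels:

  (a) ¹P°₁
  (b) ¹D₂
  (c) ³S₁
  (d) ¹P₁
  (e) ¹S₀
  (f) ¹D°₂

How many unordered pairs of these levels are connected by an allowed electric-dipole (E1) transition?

(a)–(b): allowed.
(a)–(c): forbidden (ΔS).
(a)–(d): allowed.
(a)–(e): allowed.
(a)–(f): forbidden (parity).
(b)–(c): forbidden (parity, ΔS, ΔL).
(b)–(d): forbidden (parity).
(b)–(e): forbidden (parity, ΔL, ΔJ).
(b)–(f): allowed.
(c)–(d): forbidden (parity, ΔS).
(c)–(e): forbidden (parity, ΔS, ΔL).
(c)–(f): forbidden (ΔS, ΔL).
(d)–(e): forbidden (parity).
(d)–(f): allowed.
(e)–(f): forbidden (ΔL, ΔJ).
Allowed pairs: 5 of 15.

5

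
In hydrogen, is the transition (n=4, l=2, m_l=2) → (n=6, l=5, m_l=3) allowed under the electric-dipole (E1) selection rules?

forbidden

Δl = 5 − 2 = +3; the E1 rule Δl = ±1 is ✗.
m_l: 2 → 3 (Δm_l = +1). |Δm_l| ≤ 1 ✓.
The transition is electric-dipole forbidden.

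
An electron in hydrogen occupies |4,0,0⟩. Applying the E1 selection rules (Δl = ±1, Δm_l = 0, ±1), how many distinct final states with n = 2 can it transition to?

E1 requires Δl = ±1, so l_f ∈ {-1, 1}; with 0 ≤ l_f ≤ n_f−1 = 1, the allowed l_f values are {1}.
For l_f = 1: m_f ∈ {m_i−1, m_i, m_i+1} ∩ [−1, 1] = {-1, 0, 1} → 3 states.
Total: 3.

3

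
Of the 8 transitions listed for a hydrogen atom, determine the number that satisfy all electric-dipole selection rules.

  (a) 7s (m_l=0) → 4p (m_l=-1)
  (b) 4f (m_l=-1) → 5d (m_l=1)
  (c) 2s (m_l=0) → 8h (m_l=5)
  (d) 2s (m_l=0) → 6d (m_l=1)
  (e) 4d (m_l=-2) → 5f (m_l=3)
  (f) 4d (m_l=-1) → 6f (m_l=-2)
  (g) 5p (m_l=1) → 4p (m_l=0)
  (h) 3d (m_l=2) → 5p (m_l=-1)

2

(a) allowed
(b) forbidden — Δm_l = +2 (E1 requires Δm_l = 0, ±1)
(c) forbidden — Δl = +5 (E1 requires Δl = ±1); Δm_l = +5 (E1 requires Δm_l = 0, ±1)
(d) forbidden — Δl = +2 (E1 requires Δl = ±1)
(e) forbidden — Δm_l = +5 (E1 requires Δm_l = 0, ±1)
(f) allowed
(g) forbidden — Δl = +0 (E1 requires Δl = ±1)
(h) forbidden — Δm_l = -3 (E1 requires Δm_l = 0, ±1)
Total allowed: 2 of 8.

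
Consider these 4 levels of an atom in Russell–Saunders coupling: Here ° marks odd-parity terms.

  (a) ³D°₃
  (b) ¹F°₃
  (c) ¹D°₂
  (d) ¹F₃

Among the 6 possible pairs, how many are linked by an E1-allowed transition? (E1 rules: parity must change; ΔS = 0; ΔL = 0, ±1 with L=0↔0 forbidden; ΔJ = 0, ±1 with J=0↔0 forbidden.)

2

(a)–(b): forbidden (parity, ΔS).
(a)–(c): forbidden (parity, ΔS).
(a)–(d): forbidden (ΔS).
(b)–(c): forbidden (parity).
(b)–(d): allowed.
(c)–(d): allowed.
Allowed pairs: 2 of 6.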